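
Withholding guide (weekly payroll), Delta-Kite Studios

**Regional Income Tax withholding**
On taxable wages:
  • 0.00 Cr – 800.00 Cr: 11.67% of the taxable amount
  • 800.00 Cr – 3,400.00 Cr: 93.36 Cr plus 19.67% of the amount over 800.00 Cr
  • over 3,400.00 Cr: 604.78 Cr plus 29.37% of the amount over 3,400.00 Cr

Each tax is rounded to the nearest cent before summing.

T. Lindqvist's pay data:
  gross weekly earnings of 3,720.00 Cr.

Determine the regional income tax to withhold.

698.76 Cr

Regional Income Tax: taxable = 3,720.00 Cr
  604.78 Cr + 29.37% × (3,720.00 Cr − 3,400.00 Cr) = 604.78 Cr + 29.37% × 320.00 Cr = 698.76 Cr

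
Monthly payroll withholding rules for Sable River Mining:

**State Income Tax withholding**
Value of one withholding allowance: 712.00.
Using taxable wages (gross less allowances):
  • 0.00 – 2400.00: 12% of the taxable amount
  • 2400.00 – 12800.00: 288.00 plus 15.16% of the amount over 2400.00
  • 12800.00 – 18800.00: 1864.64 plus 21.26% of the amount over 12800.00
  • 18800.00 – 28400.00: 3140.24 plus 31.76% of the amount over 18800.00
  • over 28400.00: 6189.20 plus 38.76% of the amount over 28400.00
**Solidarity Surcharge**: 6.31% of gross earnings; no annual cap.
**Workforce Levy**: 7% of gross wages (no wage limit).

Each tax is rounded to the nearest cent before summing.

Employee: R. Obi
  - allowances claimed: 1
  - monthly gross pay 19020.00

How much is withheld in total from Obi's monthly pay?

5567.20

State Income Tax: taxable = 19020.00 − 1×712.00 = 18308.00
  1864.64 + 21.26% × (18308.00 − 12800.00) = 1864.64 + 21.26% × 5508.00 = 3035.64
Solidarity Surcharge: 6.31% × 19020.00 = 1200.16
Workforce Levy: 7% × 19020.00 = 1331.40
Total: 3035.64 + 1200.16 + 1331.40 = 5567.20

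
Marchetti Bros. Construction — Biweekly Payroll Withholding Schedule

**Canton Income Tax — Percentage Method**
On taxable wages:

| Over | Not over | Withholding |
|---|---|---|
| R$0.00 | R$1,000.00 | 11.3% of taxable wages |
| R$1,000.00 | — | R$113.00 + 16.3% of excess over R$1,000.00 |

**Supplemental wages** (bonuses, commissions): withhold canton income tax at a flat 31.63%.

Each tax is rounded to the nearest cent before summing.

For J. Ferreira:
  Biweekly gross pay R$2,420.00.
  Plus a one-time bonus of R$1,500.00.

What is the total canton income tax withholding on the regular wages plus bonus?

R$818.91

Canton Income Tax: taxable = R$2,420.00
  R$113.00 + 16.3% × (R$2,420.00 − R$1,000.00) = R$113.00 + 16.3% × R$1,420.00 = R$344.46
Supplemental (31.63% flat on bonus): 31.63% × R$1,500.00 = R$474.45
Total canton income tax: R$344.46 + R$474.45 = R$818.91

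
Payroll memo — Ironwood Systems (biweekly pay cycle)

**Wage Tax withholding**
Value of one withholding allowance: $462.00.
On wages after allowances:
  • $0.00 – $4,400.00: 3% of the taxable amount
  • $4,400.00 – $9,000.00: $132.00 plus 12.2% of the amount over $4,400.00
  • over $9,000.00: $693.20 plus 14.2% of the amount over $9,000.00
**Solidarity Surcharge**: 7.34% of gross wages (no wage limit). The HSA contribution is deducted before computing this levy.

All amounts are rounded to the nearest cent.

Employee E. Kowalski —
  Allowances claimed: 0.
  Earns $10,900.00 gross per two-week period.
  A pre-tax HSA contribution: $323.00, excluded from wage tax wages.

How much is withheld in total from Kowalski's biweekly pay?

Wage Tax: taxable = $10,900.00 − $323.00 = $10,577.00
  $693.20 + 14.2% × ($10,577.00 − $9,000.00) = $693.20 + 14.2% × $1,577.00 = $917.13
Solidarity Surcharge: 7.34% × $10,577.00 = $776.35
Total: $917.13 + $776.35 = $1,693.48

$1,693.48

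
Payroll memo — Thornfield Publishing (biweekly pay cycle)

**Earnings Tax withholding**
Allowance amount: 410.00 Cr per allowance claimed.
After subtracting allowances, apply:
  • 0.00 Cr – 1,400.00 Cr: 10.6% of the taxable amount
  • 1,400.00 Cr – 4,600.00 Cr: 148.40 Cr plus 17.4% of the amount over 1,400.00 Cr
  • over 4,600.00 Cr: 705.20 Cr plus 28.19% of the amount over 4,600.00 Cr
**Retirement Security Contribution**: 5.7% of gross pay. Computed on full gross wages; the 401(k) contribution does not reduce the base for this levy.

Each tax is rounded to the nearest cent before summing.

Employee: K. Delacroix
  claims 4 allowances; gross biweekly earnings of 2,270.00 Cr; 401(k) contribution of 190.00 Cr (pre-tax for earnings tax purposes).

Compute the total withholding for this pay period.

Earnings Tax: taxable = 2,270.00 Cr − 190.00 Cr − 4×410.00 Cr = 440.00 Cr
  10.6% × 440.00 Cr = 46.64 Cr
Retirement Security Contribution: 5.7% × 2,270.00 Cr = 129.39 Cr
Total: 46.64 Cr + 129.39 Cr = 176.03 Cr

176.03 Cr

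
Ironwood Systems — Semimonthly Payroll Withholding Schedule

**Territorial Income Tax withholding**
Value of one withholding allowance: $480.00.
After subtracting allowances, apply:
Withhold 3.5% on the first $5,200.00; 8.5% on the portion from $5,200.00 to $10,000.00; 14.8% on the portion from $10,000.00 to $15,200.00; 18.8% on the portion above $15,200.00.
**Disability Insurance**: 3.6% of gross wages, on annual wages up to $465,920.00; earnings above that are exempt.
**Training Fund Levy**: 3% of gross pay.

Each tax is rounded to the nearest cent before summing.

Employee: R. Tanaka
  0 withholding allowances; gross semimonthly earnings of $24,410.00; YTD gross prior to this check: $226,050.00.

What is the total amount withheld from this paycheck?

$4,702.14

Territorial Income Tax: taxable = $24,410.00
  $1,359.60 + 18.8% × ($24,410.00 − $15,200.00) = $1,359.60 + 18.8% × $9,210.00 = $3,091.08
Disability Insurance: 3.6% × $24,410.00 = $878.76
Training Fund Levy: 3% × $24,410.00 = $732.30
Total: $3,091.08 + $878.76 + $732.30 = $4,702.14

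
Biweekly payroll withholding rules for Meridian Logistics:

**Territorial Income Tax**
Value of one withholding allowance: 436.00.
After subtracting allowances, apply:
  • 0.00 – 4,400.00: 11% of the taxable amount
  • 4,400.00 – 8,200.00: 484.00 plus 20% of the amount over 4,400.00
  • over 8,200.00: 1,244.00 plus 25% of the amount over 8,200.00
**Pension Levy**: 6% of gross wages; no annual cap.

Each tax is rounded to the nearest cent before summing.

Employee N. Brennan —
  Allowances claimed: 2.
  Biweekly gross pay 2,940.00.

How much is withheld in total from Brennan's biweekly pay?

Territorial Income Tax: taxable = 2,940.00 − 2×436.00 = 2,068.00
  11% × 2,068.00 = 227.48
Pension Levy: 6% × 2,940.00 = 176.40
Total: 227.48 + 176.40 = 403.88

403.88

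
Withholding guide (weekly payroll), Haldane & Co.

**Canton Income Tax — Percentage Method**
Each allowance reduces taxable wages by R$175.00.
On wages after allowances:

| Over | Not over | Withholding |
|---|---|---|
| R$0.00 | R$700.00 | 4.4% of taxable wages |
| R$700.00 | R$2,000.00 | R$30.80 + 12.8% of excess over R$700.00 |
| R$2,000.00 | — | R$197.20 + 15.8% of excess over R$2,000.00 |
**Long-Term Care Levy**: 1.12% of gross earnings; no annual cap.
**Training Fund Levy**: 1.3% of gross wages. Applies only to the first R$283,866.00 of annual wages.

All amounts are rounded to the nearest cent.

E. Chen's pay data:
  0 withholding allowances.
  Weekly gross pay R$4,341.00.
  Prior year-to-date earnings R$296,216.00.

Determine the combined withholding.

Canton Income Tax: taxable = R$4,341.00
  R$197.20 + 15.8% × (R$4,341.00 − R$2,000.00) = R$197.20 + 15.8% × R$2,341.00 = R$567.08
Long-Term Care Levy: 1.12% × R$4,341.00 = R$48.62
Training Fund Levy: YTD R$296,216.00 ≥ cap R$283,866.00 → R$0.00
Total: R$567.08 + R$48.62 + R$0.00 = R$615.70

R$615.70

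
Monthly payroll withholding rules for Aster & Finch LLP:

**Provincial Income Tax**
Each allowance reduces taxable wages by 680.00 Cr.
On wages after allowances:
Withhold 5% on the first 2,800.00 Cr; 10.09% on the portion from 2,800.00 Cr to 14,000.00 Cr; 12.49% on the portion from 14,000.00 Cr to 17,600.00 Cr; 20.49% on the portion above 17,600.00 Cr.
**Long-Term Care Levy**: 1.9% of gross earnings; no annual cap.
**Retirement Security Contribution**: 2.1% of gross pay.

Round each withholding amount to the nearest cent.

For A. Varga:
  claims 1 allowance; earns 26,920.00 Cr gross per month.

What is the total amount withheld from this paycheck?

Provincial Income Tax: taxable = 26,920.00 Cr − 1×680.00 Cr = 26,240.00 Cr
  1,719.72 Cr + 20.49% × (26,240.00 Cr − 17,600.00 Cr) = 1,719.72 Cr + 20.49% × 8,640.00 Cr = 3,490.06 Cr
Long-Term Care Levy: 1.9% × 26,920.00 Cr = 511.48 Cr
Retirement Security Contribution: 2.1% × 26,920.00 Cr = 565.32 Cr
Total: 3,490.06 Cr + 511.48 Cr + 565.32 Cr = 4,566.86 Cr

4,566.86 Cr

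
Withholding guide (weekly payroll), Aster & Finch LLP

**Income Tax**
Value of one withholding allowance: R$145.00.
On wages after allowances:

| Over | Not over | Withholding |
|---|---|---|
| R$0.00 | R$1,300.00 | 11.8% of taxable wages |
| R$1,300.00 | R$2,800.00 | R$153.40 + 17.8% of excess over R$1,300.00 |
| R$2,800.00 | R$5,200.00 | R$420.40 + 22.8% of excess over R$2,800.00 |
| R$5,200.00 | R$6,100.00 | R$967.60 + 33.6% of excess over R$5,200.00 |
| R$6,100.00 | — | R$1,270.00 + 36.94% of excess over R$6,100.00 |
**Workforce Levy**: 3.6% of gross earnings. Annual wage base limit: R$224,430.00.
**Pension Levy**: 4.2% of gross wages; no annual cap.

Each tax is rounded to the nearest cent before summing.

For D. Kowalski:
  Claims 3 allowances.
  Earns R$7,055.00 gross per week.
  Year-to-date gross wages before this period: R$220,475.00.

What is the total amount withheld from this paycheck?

R$1,900.78

Income Tax: taxable = R$7,055.00 − 3×R$145.00 = R$6,620.00
  R$1,270.00 + 36.94% × (R$6,620.00 − R$6,100.00) = R$1,270.00 + 36.94% × R$520.00 = R$1,462.09
Workforce Levy: cap R$224,430.00 − YTD R$220,475.00 = R$3,955.00 subject; 3.6% × R$3,955.00 = R$142.38
Pension Levy: 4.2% × R$7,055.00 = R$296.31
Total: R$1,462.09 + R$142.38 + R$296.31 = R$1,900.78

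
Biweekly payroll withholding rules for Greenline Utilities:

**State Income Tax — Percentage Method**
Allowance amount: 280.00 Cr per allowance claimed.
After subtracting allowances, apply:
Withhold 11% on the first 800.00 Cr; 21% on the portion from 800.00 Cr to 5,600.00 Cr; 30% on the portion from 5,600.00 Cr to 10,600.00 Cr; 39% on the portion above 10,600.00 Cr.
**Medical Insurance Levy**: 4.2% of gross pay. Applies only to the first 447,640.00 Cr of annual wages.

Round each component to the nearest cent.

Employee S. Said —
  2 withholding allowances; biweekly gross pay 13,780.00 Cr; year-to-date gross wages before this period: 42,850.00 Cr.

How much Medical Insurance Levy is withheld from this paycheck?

578.76 Cr

Medical Insurance Levy: 4.2% × 13,780.00 Cr = 578.76 Cr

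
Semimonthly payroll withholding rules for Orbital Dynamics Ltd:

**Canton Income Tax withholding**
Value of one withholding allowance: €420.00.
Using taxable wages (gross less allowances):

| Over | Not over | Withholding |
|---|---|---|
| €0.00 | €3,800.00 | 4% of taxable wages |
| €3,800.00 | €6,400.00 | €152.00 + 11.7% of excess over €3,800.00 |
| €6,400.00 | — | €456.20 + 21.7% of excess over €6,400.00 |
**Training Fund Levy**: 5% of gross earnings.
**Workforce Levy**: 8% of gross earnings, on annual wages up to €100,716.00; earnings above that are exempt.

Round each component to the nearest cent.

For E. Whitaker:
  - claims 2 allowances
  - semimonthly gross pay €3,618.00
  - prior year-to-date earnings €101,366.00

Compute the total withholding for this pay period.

Canton Income Tax: taxable = €3,618.00 − 2×€420.00 = €2,778.00
  4% × €2,778.00 = €111.12
Training Fund Levy: 5% × €3,618.00 = €180.90
Workforce Levy: YTD €101,366.00 ≥ cap €100,716.00 → €0.00
Total: €111.12 + €180.90 + €0.00 = €292.02

€292.02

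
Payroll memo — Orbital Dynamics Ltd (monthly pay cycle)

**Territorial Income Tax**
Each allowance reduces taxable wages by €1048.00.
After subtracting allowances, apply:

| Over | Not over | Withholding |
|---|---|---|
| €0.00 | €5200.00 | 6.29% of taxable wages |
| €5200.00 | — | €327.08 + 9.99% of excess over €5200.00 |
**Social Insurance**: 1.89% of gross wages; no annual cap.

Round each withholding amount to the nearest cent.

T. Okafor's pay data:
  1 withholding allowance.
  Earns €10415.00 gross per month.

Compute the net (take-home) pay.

Territorial Income Tax: taxable = €10415.00 − 1×€1048.00 = €9367.00
  €327.08 + 9.99% × (€9367.00 − €5200.00) = €327.08 + 9.99% × €4167.00 = €743.36
Social Insurance: 1.89% × €10415.00 = €196.84
Total withheld: €743.36 + €196.84 = €940.20
Net pay: €10415.00 − €940.20 = €9474.80

€9474.80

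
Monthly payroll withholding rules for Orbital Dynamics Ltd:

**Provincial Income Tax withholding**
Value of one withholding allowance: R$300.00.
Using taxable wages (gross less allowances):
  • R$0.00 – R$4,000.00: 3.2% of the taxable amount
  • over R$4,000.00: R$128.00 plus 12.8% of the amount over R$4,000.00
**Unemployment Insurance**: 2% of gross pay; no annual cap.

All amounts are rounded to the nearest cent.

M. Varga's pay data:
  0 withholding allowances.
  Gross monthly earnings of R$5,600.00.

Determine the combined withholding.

Provincial Income Tax: taxable = R$5,600.00
  R$128.00 + 12.8% × (R$5,600.00 − R$4,000.00) = R$128.00 + 12.8% × R$1,600.00 = R$332.80
Unemployment Insurance: 2% × R$5,600.00 = R$112.00
Total: R$332.80 + R$112.00 = R$444.80

R$444.80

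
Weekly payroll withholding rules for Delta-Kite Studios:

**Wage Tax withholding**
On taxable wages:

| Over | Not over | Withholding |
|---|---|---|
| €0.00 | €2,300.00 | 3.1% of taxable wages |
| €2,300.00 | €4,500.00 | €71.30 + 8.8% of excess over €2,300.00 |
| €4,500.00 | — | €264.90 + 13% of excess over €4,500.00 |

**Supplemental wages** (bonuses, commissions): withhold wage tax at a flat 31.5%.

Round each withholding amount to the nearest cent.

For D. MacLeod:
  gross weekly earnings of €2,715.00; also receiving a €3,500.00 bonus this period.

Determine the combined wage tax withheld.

Wage Tax: taxable = €2,715.00
  €71.30 + 8.8% × (€2,715.00 − €2,300.00) = €71.30 + 8.8% × €415.00 = €107.82
Supplemental (31.5% flat on bonus): 31.5% × €3,500.00 = €1,102.50
Total wage tax: €107.82 + €1,102.50 = €1,210.32

€1,210.32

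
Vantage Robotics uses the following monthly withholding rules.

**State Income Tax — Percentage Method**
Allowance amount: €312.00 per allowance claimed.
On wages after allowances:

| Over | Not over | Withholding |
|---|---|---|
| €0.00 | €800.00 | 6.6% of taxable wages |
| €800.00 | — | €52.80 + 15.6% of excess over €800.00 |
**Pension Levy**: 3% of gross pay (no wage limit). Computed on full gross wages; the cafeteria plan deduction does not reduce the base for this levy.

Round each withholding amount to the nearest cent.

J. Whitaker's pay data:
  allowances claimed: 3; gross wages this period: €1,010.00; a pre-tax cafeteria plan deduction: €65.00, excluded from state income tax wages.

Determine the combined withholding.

€30.89

State Income Tax: taxable = €1,010.00 − €65.00 − 3×€312.00 = €9.00
  6.6% × €9.00 = €0.59
Pension Levy: 3% × €1,010.00 = €30.30
Total: €0.59 + €30.30 = €30.89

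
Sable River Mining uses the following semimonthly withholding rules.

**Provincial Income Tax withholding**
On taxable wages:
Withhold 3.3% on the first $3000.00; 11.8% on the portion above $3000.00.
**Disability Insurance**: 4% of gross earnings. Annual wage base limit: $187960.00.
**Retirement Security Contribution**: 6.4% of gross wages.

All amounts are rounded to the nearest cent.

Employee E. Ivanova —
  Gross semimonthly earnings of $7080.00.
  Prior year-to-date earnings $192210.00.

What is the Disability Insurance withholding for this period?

$0.00

Disability Insurance: YTD $192210.00 ≥ cap $187960.00 → $0.00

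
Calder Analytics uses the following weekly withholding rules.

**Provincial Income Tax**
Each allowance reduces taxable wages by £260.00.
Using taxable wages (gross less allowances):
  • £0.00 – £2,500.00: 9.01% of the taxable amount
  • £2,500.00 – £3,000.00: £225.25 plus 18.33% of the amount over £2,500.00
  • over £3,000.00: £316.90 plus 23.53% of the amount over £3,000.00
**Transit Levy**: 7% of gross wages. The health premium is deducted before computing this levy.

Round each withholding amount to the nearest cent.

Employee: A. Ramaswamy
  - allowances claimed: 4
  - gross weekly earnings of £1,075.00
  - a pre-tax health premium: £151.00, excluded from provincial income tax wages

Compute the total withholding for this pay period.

£64.68

Provincial Income Tax: taxable = £1,075.00 − £151.00 − 4×£260.00 = £-116.00
  Taxable ≤ 0 → £0.00
Transit Levy: 7% × £924.00 = £64.68
Total: £0.00 + £64.68 = £64.68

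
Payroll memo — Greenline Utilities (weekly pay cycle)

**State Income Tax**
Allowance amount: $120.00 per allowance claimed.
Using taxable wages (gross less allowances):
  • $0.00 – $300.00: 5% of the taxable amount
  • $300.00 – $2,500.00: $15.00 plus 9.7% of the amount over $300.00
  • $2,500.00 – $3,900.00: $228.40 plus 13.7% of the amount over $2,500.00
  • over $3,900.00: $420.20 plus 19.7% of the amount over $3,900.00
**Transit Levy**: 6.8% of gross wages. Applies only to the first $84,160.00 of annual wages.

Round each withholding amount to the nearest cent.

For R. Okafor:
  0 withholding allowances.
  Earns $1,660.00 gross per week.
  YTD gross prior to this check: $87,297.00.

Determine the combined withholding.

$146.92

State Income Tax: taxable = $1,660.00
  $15.00 + 9.7% × ($1,660.00 − $300.00) = $15.00 + 9.7% × $1,360.00 = $146.92
Transit Levy: YTD $87,297.00 ≥ cap $84,160.00 → $0.00
Total: $146.92 + $0.00 = $146.92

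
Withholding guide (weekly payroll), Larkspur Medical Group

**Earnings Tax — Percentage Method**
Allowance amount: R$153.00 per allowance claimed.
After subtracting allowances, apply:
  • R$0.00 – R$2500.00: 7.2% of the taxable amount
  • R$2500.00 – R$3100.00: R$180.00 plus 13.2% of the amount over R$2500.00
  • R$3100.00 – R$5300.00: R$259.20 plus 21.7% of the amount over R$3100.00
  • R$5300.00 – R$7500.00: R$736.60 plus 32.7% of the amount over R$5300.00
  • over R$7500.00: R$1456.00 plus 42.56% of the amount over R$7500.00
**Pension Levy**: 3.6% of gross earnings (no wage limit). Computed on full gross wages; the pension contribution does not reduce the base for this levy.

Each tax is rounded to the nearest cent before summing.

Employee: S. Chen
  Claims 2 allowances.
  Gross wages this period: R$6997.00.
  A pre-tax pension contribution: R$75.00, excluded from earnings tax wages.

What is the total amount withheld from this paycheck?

R$1418.82

Earnings Tax: taxable = R$6997.00 − R$75.00 − 2×R$153.00 = R$6616.00
  R$736.60 + 32.7% × (R$6616.00 − R$5300.00) = R$736.60 + 32.7% × R$1316.00 = R$1166.93
Pension Levy: 3.6% × R$6997.00 = R$251.89
Total: R$1166.93 + R$251.89 = R$1418.82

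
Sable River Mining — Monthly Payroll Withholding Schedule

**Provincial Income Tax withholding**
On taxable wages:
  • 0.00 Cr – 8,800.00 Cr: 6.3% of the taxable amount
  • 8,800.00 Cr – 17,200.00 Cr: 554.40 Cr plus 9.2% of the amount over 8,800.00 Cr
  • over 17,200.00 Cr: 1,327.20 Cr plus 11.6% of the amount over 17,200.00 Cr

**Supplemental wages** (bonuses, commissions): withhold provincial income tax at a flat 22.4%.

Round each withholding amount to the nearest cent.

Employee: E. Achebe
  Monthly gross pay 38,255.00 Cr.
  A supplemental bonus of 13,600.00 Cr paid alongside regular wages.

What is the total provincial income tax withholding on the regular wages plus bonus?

Provincial Income Tax: taxable = 38,255.00 Cr
  1,327.20 Cr + 11.6% × (38,255.00 Cr − 17,200.00 Cr) = 1,327.20 Cr + 11.6% × 21,055.00 Cr = 3,769.58 Cr
Supplemental (22.4% flat on bonus): 22.4% × 13,600.00 Cr = 3,046.40 Cr
Total provincial income tax: 3,769.58 Cr + 3,046.40 Cr = 6,815.98 Cr

6,815.98 Cr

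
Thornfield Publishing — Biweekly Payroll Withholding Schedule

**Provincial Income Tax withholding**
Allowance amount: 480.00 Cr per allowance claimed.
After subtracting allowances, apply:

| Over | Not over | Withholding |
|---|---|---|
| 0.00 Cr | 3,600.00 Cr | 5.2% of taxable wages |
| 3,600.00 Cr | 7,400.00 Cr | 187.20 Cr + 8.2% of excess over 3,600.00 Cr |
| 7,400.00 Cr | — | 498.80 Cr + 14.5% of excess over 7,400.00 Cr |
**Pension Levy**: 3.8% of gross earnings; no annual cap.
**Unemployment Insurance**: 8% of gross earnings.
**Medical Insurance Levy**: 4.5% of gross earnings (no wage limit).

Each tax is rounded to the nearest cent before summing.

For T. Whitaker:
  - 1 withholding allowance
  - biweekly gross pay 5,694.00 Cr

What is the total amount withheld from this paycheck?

Provincial Income Tax: taxable = 5,694.00 Cr − 1×480.00 Cr = 5,214.00 Cr
  187.20 Cr + 8.2% × (5,214.00 Cr − 3,600.00 Cr) = 187.20 Cr + 8.2% × 1,614.00 Cr = 319.55 Cr
Pension Levy: 3.8% × 5,694.00 Cr = 216.37 Cr
Unemployment Insurance: 8% × 5,694.00 Cr = 455.52 Cr
Medical Insurance Levy: 4.5% × 5,694.00 Cr = 256.23 Cr
Total: 319.55 Cr + 216.37 Cr + 455.52 Cr + 256.23 Cr = 1,247.67 Cr

1,247.67 Cr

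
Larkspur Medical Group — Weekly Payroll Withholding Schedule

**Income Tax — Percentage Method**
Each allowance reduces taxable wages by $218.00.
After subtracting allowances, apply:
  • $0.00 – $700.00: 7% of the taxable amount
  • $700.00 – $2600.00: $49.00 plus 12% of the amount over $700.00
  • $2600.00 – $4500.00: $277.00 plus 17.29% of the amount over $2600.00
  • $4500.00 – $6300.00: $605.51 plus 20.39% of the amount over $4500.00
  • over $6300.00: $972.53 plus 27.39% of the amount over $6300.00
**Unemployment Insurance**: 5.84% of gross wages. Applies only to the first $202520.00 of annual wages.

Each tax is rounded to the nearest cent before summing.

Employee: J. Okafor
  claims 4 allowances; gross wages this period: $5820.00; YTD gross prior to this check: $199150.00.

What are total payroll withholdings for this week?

Income Tax: taxable = $5820.00 − 4×$218.00 = $4948.00
  $605.51 + 20.39% × ($4948.00 − $4500.00) = $605.51 + 20.39% × $448.00 = $696.86
Unemployment Insurance: cap $202520.00 − YTD $199150.00 = $3370.00 subject; 5.84% × $3370.00 = $196.81
Total: $696.86 + $196.81 = $893.67

$893.67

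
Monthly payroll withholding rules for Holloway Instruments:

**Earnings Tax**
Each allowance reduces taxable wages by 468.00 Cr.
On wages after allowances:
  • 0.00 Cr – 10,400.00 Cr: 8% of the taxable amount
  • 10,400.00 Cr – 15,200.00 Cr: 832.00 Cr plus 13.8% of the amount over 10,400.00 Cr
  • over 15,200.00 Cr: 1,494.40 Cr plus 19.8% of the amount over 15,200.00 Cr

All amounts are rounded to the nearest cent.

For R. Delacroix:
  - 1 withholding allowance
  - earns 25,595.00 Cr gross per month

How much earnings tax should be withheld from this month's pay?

Earnings Tax: taxable = 25,595.00 Cr − 1×468.00 Cr = 25,127.00 Cr
  1,494.40 Cr + 19.8% × (25,127.00 Cr − 15,200.00 Cr) = 1,494.40 Cr + 19.8% × 9,927.00 Cr = 3,459.95 Cr

3,459.95 Cr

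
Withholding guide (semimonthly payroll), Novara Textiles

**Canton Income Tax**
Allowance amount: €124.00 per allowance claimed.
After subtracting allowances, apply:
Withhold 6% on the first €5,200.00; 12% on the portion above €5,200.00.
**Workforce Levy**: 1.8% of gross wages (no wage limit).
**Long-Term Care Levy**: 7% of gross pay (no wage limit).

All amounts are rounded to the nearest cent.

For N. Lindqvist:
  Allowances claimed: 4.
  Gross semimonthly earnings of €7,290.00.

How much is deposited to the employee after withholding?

€6,145.20

Canton Income Tax: taxable = €7,290.00 − 4×€124.00 = €6,794.00
  €312.00 + 12% × (€6,794.00 − €5,200.00) = €312.00 + 12% × €1,594.00 = €503.28
Workforce Levy: 1.8% × €7,290.00 = €131.22
Long-Term Care Levy: 7% × €7,290.00 = €510.30
Total withheld: €503.28 + €131.22 + €510.30 = €1,144.80
Net pay: €7,290.00 − €1,144.80 = €6,145.20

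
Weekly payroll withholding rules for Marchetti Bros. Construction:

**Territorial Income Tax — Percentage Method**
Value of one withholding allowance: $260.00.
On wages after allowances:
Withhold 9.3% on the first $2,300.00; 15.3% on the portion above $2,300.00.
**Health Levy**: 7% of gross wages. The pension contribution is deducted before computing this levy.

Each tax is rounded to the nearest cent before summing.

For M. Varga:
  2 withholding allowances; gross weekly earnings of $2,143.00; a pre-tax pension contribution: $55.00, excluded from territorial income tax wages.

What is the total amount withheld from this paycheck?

Territorial Income Tax: taxable = $2,143.00 − $55.00 − 2×$260.00 = $1,568.00
  9.3% × $1,568.00 = $145.82
Health Levy: 7% × $2,088.00 = $146.16
Total: $145.82 + $146.16 = $291.98

$291.98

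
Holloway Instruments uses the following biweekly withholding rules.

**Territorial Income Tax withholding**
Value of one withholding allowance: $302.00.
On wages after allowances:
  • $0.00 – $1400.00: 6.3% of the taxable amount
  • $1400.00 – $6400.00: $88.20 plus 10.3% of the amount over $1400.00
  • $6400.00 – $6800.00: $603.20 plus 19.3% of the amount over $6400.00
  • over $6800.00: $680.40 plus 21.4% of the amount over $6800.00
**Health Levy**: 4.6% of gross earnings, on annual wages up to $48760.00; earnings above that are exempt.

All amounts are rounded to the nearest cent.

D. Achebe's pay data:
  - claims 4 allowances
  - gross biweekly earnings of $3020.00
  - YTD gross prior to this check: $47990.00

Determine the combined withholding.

Territorial Income Tax: taxable = $3020.00 − 4×$302.00 = $1812.00
  $88.20 + 10.3% × ($1812.00 − $1400.00) = $88.20 + 10.3% × $412.00 = $130.64
Health Levy: cap $48760.00 − YTD $47990.00 = $770.00 subject; 4.6% × $770.00 = $35.42
Total: $130.64 + $35.42 = $166.06

$166.06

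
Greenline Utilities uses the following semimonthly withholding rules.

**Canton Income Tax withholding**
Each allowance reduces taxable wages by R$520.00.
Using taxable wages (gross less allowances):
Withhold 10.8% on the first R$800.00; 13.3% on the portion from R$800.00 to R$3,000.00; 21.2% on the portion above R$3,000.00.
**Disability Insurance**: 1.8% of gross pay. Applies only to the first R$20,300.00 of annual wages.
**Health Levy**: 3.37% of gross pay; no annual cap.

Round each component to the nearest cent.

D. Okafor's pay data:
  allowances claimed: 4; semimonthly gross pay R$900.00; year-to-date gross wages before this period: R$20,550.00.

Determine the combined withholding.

R$30.33

Canton Income Tax: taxable = R$900.00 − 4×R$520.00 = R$-1,180.00
  Taxable ≤ 0 → R$0.00
Disability Insurance: YTD R$20,550.00 ≥ cap R$20,300.00 → R$0.00
Health Levy: 3.37% × R$900.00 = R$30.33
Total: R$0.00 + R$0.00 + R$30.33 = R$30.33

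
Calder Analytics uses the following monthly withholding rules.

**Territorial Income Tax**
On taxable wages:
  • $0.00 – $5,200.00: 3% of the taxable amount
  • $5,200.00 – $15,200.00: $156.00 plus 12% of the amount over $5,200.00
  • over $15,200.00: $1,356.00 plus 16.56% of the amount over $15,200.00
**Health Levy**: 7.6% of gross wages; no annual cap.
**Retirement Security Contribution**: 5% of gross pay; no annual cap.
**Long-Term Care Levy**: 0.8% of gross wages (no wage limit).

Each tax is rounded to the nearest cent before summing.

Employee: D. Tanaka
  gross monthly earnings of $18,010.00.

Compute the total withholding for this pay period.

$4,234.68

Territorial Income Tax: taxable = $18,010.00
  $1,356.00 + 16.56% × ($18,010.00 − $15,200.00) = $1,356.00 + 16.56% × $2,810.00 = $1,821.34
Health Levy: 7.6% × $18,010.00 = $1,368.76
Retirement Security Contribution: 5% × $18,010.00 = $900.50
Long-Term Care Levy: 0.8% × $18,010.00 = $144.08
Total: $1,821.34 + $1,368.76 + $900.50 + $144.08 = $4,234.68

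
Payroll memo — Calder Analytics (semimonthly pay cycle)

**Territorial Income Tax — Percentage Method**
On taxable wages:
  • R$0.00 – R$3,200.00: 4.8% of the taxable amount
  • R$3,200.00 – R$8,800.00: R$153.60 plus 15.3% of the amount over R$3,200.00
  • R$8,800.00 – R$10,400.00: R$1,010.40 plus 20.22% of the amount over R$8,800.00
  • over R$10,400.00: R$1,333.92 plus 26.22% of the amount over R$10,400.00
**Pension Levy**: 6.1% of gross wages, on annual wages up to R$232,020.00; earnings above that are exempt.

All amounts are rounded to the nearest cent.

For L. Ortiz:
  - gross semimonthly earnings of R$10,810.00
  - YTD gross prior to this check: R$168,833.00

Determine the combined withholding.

Territorial Income Tax: taxable = R$10,810.00
  R$1,333.92 + 26.22% × (R$10,810.00 − R$10,400.00) = R$1,333.92 + 26.22% × R$410.00 = R$1,441.42
Pension Levy: 6.1% × R$10,810.00 = R$659.41
Total: R$1,441.42 + R$659.41 = R$2,100.83

R$2,100.83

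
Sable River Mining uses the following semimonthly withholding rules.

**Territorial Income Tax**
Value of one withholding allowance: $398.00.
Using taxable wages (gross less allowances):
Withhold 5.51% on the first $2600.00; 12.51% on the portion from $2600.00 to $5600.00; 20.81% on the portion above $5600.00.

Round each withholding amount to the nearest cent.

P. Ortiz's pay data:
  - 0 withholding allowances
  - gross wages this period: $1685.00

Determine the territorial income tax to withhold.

Territorial Income Tax: taxable = $1685.00
  5.51% × $1685.00 = $92.84

$92.84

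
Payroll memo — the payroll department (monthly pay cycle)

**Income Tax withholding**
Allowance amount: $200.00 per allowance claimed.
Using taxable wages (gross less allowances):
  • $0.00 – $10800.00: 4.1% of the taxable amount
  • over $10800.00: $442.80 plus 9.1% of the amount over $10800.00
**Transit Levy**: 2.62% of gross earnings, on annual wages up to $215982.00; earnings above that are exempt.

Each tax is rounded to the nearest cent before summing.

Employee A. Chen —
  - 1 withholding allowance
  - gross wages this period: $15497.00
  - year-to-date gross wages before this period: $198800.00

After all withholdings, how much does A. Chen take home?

Income Tax: taxable = $15497.00 − 1×$200.00 = $15297.00
  $442.80 + 9.1% × ($15297.00 − $10800.00) = $442.80 + 9.1% × $4497.00 = $852.03
Transit Levy: 2.62% × $15497.00 = $406.02
Total withheld: $852.03 + $406.02 = $1258.05
Net pay: $15497.00 − $1258.05 = $14238.95

$14238.95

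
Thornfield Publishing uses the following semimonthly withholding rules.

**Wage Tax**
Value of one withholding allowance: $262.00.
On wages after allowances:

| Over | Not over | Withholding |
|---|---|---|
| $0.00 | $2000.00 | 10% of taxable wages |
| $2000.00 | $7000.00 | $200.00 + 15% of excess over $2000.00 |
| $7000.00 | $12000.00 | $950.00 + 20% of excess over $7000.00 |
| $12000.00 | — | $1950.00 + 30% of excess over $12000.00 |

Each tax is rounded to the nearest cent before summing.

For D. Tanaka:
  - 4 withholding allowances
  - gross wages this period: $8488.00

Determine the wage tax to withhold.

Wage Tax: taxable = $8488.00 − 4×$262.00 = $7440.00
  $950.00 + 20% × ($7440.00 − $7000.00) = $950.00 + 20% × $440.00 = $1038.00

$1038.00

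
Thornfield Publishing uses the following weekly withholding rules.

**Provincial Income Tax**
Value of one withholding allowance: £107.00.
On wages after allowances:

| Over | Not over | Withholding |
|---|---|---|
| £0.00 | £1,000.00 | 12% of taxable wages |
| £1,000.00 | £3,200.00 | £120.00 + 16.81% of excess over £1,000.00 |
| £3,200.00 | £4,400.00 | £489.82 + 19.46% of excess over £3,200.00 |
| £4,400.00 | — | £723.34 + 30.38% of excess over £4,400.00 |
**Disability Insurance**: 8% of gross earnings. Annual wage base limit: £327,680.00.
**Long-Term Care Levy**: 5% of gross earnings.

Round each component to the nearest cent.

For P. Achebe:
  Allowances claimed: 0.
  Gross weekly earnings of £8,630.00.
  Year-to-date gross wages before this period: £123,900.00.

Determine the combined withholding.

£3,130.31

Provincial Income Tax: taxable = £8,630.00
  £723.34 + 30.38% × (£8,630.00 − £4,400.00) = £723.34 + 30.38% × £4,230.00 = £2,008.41
Disability Insurance: 8% × £8,630.00 = £690.40
Long-Term Care Levy: 5% × £8,630.00 = £431.50
Total: £2,008.41 + £690.40 + £431.50 = £3,130.31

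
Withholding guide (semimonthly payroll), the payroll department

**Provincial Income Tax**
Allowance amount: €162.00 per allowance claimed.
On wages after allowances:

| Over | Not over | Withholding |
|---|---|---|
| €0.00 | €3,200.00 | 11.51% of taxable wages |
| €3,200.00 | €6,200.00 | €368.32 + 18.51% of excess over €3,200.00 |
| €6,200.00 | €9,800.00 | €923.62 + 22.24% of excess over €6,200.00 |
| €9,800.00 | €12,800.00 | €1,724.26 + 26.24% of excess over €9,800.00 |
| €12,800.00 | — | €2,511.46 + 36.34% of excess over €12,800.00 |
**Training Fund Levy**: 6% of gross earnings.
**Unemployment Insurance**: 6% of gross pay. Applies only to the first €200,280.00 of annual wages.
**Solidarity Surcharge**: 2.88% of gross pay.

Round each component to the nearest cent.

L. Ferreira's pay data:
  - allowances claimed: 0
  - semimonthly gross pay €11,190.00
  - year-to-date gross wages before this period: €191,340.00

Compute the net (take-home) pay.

Provincial Income Tax: taxable = €11,190.00
  €1,724.26 + 26.24% × (€11,190.00 − €9,800.00) = €1,724.26 + 26.24% × €1,390.00 = €2,089.00
Training Fund Levy: 6% × €11,190.00 = €671.40
Unemployment Insurance: cap €200,280.00 − YTD €191,340.00 = €8,940.00 subject; 6% × €8,940.00 = €536.40
Solidarity Surcharge: 2.88% × €11,190.00 = €322.27
Total withheld: €2,089.00 + €671.40 + €536.40 + €322.27 = €3,619.07
Net pay: €11,190.00 − €3,619.07 = €7,570.93

€7,570.93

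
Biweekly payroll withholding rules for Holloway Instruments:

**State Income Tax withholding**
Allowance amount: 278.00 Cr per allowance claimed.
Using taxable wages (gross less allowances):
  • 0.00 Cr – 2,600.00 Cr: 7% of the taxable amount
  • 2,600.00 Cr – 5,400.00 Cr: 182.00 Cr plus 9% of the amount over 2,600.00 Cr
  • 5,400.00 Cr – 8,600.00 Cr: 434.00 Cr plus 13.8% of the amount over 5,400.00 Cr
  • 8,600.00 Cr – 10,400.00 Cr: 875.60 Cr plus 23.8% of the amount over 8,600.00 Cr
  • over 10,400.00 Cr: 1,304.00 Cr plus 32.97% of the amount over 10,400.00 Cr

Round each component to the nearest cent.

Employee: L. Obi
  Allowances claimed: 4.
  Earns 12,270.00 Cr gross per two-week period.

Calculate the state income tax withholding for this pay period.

1,553.91 Cr

State Income Tax: taxable = 12,270.00 Cr − 4×278.00 Cr = 11,158.00 Cr
  1,304.00 Cr + 32.97% × (11,158.00 Cr − 10,400.00 Cr) = 1,304.00 Cr + 32.97% × 758.00 Cr = 1,553.91 Cr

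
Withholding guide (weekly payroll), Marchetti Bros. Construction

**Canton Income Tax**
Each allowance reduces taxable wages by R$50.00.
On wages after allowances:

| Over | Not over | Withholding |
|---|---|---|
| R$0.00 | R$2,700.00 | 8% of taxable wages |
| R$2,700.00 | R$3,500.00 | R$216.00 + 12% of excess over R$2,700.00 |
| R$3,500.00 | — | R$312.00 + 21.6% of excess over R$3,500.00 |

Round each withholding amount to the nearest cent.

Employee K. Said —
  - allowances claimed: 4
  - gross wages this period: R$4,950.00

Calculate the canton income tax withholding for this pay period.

R$582.00

Canton Income Tax: taxable = R$4,950.00 − 4×R$50.00 = R$4,750.00
  R$312.00 + 21.6% × (R$4,750.00 − R$3,500.00) = R$312.00 + 21.6% × R$1,250.00 = R$582.00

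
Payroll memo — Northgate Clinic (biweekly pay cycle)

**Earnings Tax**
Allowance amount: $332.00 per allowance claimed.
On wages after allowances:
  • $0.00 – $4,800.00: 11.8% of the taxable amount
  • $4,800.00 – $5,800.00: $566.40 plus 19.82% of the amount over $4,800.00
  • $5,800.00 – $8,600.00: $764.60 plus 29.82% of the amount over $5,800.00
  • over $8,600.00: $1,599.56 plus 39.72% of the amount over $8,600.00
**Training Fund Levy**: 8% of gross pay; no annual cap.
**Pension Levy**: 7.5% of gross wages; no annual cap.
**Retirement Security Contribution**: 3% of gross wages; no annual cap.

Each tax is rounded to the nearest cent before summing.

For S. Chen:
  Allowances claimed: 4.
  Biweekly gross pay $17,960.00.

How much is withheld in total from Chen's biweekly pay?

Earnings Tax: taxable = $17,960.00 − 4×$332.00 = $16,632.00
  $1,599.56 + 39.72% × ($16,632.00 − $8,600.00) = $1,599.56 + 39.72% × $8,032.00 = $4,789.87
Training Fund Levy: 8% × $17,960.00 = $1,436.80
Pension Levy: 7.5% × $17,960.00 = $1,347.00
Retirement Security Contribution: 3% × $17,960.00 = $538.80
Total: $4,789.87 + $1,436.80 + $1,347.00 + $538.80 = $8,112.47

$8,112.47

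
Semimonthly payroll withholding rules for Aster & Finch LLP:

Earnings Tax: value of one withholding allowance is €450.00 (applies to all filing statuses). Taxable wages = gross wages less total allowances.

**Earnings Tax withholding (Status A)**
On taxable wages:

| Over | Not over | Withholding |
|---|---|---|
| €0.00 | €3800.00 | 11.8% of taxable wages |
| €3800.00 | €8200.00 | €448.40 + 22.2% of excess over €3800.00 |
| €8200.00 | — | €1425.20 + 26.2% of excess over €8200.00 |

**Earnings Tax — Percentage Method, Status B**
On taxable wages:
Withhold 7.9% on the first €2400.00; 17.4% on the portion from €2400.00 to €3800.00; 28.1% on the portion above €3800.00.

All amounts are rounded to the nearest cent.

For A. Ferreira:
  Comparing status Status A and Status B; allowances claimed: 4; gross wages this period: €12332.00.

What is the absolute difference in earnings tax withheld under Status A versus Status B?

€288.71

Earnings Tax (Status A): taxable = €12332.00 − 4×€450.00 = €10532.00
  €1425.20 + 26.2% × (€10532.00 − €8200.00) = €1425.20 + 26.2% × €2332.00 = €2036.18
Earnings Tax (Status B): taxable = €12332.00 − 4×€450.00 = €10532.00
  €433.20 + 28.1% × (€10532.00 − €3800.00) = €433.20 + 28.1% × €6732.00 = €2324.89
Difference: |€2036.18 − €2324.89| = €288.71 (higher under Status B)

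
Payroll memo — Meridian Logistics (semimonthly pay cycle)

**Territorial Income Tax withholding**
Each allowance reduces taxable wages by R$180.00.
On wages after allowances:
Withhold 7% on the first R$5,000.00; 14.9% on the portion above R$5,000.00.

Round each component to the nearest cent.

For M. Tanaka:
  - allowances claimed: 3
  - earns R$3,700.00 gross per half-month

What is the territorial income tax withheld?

Territorial Income Tax: taxable = R$3,700.00 − 3×R$180.00 = R$3,160.00
  7% × R$3,160.00 = R$221.20

R$221.20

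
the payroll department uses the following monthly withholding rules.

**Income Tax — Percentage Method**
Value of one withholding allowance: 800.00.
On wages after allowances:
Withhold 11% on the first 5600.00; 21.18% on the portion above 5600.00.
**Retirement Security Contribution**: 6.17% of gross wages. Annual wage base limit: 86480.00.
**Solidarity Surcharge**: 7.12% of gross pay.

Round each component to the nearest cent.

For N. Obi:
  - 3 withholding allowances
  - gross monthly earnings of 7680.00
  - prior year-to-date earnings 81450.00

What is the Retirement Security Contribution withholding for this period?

310.35

Retirement Security Contribution: cap 86480.00 − YTD 81450.00 = 5030.00 subject; 6.17% × 5030.00 = 310.35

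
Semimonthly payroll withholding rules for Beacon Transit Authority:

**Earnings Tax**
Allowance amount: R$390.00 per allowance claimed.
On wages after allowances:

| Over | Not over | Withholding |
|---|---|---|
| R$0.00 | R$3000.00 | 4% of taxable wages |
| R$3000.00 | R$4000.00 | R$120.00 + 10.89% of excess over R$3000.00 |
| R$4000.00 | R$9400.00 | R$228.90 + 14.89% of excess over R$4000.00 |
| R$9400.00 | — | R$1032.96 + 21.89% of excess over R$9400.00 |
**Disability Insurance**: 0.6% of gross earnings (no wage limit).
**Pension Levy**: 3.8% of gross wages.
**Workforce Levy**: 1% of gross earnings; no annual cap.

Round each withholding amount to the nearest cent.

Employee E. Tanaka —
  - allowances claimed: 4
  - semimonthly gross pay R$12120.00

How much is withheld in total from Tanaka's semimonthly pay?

R$1941.36

Earnings Tax: taxable = R$12120.00 − 4×R$390.00 = R$10560.00
  R$1032.96 + 21.89% × (R$10560.00 − R$9400.00) = R$1032.96 + 21.89% × R$1160.00 = R$1286.88
Disability Insurance: 0.6% × R$12120.00 = R$72.72
Pension Levy: 3.8% × R$12120.00 = R$460.56
Workforce Levy: 1% × R$12120.00 = R$121.20
Total: R$1286.88 + R$72.72 + R$460.56 + R$121.20 = R$1941.36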